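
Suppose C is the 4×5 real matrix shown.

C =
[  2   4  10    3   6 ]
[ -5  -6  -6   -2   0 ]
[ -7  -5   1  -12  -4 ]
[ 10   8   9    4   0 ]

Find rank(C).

4

Row reduce to echelon form.
R2 ← R2 + (5/2)·R1: [0, 4, 19, 11/2, 15]
R3 ← R3 + (7/2)·R1: [0, 9, 36, -3/2, 17]
R4 ← R4 − (5)·R1: [0, -12, -41, -11, -30]
R3 ← R3 − (9/4)·R2: [0, 0, -27/4, -111/8, -67/4]
R4 ← R4 + (3)·R2: [0, 0, 16, 11/2, 15]
R4 ← R4 + (64/27)·R3: [0, 0, 0, -493/18, -667/27]
Echelon form has 4 nonzero rows, so rank(C) = 4.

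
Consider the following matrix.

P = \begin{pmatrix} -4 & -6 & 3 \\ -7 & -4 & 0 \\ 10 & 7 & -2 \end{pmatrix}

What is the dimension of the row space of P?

Row reduce to echelon form.
R2 ← R2 − (7/4)·R1: [0, 13/2, -21/4]
R3 ← R3 + (5/2)·R1: [0, -8, 11/2]
R3 ← R3 + (16/13)·R2: [0, 0, -25/26]
Echelon form has 3 nonzero rows, so rank(P) = 3.
The row space has dimension equal to the rank: 3.

3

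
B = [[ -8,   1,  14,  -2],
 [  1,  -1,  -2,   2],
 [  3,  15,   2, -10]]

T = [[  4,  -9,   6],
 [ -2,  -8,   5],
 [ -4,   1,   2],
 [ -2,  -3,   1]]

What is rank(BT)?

First compute BT:
[[-86,  84, -17],
 [ 10,  -9,  -1],
 [ -6, -115,  87]]
Now row reduce the product.
R2 ← R2 + (5/43)·R1: [0, 33/43, -128/43]
R3 ← R3 − (3/43)·R1: [0, -5197/43, 3792/43]
R3 ← R3 + (5197/33)·R2: [0, 0, -12560/33]
3 nonzero rows, so rank(BT) = 3.

3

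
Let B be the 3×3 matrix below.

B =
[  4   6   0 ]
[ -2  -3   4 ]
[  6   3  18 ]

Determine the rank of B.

3

Row reduce to echelon form.
R2 ← R2 + (1/2)·R1: [0, 0, 4]
R3 ← R3 − (3/2)·R1: [0, -6, 18]
Swap R2 ↔ R3
Echelon form has 3 nonzero rows, so rank(B) = 3.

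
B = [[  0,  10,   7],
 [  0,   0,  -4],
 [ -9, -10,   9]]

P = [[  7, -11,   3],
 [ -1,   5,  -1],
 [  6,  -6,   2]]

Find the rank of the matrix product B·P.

2

First compute BP:
[[ 32,   8,   4],
 [-24,  24,  -8],
 [  1,  -5,   1]]
Now row reduce the product.
R2 ← R2 + (3/4)·R1: [0, 30, -5]
R3 ← R3 − (1/32)·R1: [0, -21/4, 7/8]
R3 ← R3 + (7/40)·R2: [0, 0, 0]
2 nonzero rows, so rank(BP) = 2.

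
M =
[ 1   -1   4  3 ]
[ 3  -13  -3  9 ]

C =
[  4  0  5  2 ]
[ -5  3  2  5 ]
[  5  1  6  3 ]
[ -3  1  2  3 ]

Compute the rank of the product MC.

2

First compute MC:
[[ 20,   4,  33,  18],
 [ 35, -33, -11, -41]]
Now row reduce the product.
R2 ← R2 − (7/4)·R1: [0, -40, -275/4, -145/2]
2 nonzero rows, so rank(MC) = 2.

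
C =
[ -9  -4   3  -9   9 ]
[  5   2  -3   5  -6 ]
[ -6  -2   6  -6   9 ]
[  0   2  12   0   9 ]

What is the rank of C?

2

Row reduce to echelon form.
R2 ← R2 + (5/9)·R1: [0, -2/9, -4/3, 0, -1]
R3 ← R3 − (2/3)·R1: [0, 2/3, 4, 0, 3]
R3 ← R3 + (3)·R2: [0, 0, 0, 0, 0]
R4 ← R4 + (9)·R2: [0, 0, 0, 0, 0]
Echelon form has 2 nonzero rows, so rank(C) = 2.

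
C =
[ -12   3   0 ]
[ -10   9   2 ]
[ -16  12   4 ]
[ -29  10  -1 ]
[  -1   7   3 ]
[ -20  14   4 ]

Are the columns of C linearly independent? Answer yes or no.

Row reduce C to echelon form.
R2 ← R2 − (5/6)·R1: [0, 13/2, 2]
R3 ← R3 − (4/3)·R1: [0, 8, 4]
R4 ← R4 − (29/12)·R1: [0, 11/4, -1]
R5 ← R5 − (1/12)·R1: [0, 27/4, 3]
R6 ← R6 − (5/3)·R1: [0, 9, 4]
R3 ← R3 − (16/13)·R2: [0, 0, 20/13]
R4 ← R4 − (11/26)·R2: [0, 0, -24/13]
R5 ← R5 − (27/26)·R2: [0, 0, 12/13]
R6 ← R6 − (18/13)·R2: [0, 0, 16/13]
R4 ← R4 + (6/5)·R3: [0, 0, 0]
R5 ← R5 − (3/5)·R3: [0, 0, 0]
R6 ← R6 − (4/5)·R3: [0, 0, 0]
3 pivots among 3 columns.
Every column is a pivot column, so the columns are linearly independent.

yes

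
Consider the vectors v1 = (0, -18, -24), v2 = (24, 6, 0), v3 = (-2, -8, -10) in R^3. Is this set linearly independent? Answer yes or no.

no

Form the matrix with these vectors as rows and row reduce.
Swap R1 ↔ R2
R3 ← R3 + (1/12)·R1: [0, -15/2, -10]
R3 ← R3 − (5/12)·R2: [0, 0, 0]
2 nonzero rows, so the 3 vectors span a space of dimension 2.
Since 2 < 3, the vectors are linearly dependent.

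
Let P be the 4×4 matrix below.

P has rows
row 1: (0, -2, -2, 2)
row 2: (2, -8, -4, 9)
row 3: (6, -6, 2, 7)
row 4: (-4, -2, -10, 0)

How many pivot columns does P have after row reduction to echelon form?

3

Row reduce to echelon form.
Swap R1 ↔ R2
R3 ← R3 − (3)·R1: [0, 18, 14, -20]
R4 ← R4 + (2)·R1: [0, -18, -18, 18]
R3 ← R3 + (9)·R2: [0, 0, -4, -2]
R4 ← R4 − (9)·R2: [0, 0, 0, 0]
Echelon form has 3 nonzero rows, so rank(P) = 3.
Each nonzero row contributes one pivot column: 3 pivot columns.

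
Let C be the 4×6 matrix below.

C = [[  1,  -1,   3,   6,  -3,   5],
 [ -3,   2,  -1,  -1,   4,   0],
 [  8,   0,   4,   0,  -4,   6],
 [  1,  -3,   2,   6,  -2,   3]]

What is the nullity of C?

Row reduce to echelon form.
R2 ← R2 + (3)·R1: [0, -1, 8, 17, -5, 15]
R3 ← R3 − (8)·R1: [0, 8, -20, -48, 20, -34]
R4 ← R4 − R1: [0, -2, -1, 0, 1, -2]
R3 ← R3 + (8)·R2: [0, 0, 44, 88, -20, 86]
R4 ← R4 − (2)·R2: [0, 0, -17, -34, 11, -32]
R4 ← R4 + (17/44)·R3: [0, 0, 0, 0, 36/11, 27/22]
4 nonzero rows, so rank(C) = 4.
C has 6 columns; by rank–nullity, nullity = 6 − 4 = 2.

2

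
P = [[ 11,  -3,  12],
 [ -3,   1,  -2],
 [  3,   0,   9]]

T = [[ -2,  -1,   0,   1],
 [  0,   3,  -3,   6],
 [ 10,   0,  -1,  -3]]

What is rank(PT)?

First compute PT:
[[ 98, -20,  -3, -43],
 [-14,   6,  -1,   9],
 [ 84,  -3,  -9, -24]]
Now row reduce the product.
R2 ← R2 + (1/7)·R1: [0, 22/7, -10/7, 20/7]
R3 ← R3 − (6/7)·R1: [0, 99/7, -45/7, 90/7]
R3 ← R3 − (9/2)·R2: [0, 0, 0, 0]
2 nonzero rows, so rank(PT) = 2.

2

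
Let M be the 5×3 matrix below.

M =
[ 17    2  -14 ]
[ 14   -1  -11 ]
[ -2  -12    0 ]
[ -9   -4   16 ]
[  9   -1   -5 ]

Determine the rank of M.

Row reduce to echelon form.
R2 ← R2 − (14/17)·R1: [0, -45/17, 9/17]
R3 ← R3 + (2/17)·R1: [0, -200/17, -28/17]
R4 ← R4 + (9/17)·R1: [0, -50/17, 146/17]
R5 ← R5 − (9/17)·R1: [0, -35/17, 41/17]
R3 ← R3 − (40/9)·R2: [0, 0, -4]
R4 ← R4 − (10/9)·R2: [0, 0, 8]
R5 ← R5 − (7/9)·R2: [0, 0, 2]
R4 ← R4 + (2)·R3: [0, 0, 0]
R5 ← R5 + (1/2)·R3: [0, 0, 0]
Echelon form has 3 nonzero rows, so rank(M) = 3.

3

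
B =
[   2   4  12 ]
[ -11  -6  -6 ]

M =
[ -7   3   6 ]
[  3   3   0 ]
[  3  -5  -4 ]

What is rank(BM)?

First compute BM:
[[ 34, -42, -36],
 [ 41, -21, -42]]
Now row reduce the product.
R2 ← R2 − (41/34)·R1: [0, 504/17, 24/17]
2 nonzero rows, so rank(BM) = 2.

2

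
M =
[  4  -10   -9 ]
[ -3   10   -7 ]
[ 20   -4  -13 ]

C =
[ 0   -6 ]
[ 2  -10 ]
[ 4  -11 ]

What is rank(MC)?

First compute MC:
[[-56, 175],
 [ -8,  -5],
 [-60,  63]]
Now row reduce the product.
R2 ← R2 − (1/7)·R1: [0, -30]
R3 ← R3 − (15/14)·R1: [0, -249/2]
R3 ← R3 − (83/20)·R2: [0, 0]
2 nonzero rows, so rank(MC) = 2.

2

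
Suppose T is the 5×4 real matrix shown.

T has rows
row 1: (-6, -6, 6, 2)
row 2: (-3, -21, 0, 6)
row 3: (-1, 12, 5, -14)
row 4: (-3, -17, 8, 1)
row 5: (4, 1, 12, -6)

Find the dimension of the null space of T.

0

Row reduce to echelon form.
R2 ← R2 − (1/2)·R1: [0, -18, -3, 5]
R3 ← R3 − (1/6)·R1: [0, 13, 4, -43/3]
R4 ← R4 − (1/2)·R1: [0, -14, 5, 0]
R5 ← R5 + (2/3)·R1: [0, -3, 16, -14/3]
R3 ← R3 + (13/18)·R2: [0, 0, 11/6, -193/18]
R4 ← R4 − (7/9)·R2: [0, 0, 22/3, -35/9]
R5 ← R5 − (1/6)·R2: [0, 0, 33/2, -11/2]
R4 ← R4 − (4)·R3: [0, 0, 0, 39]
R5 ← R5 − (9)·R3: [0, 0, 0, 91]
R5 ← R5 − (7/3)·R4: [0, 0, 0, 0]
4 nonzero rows, so rank(T) = 4.
T has 4 columns; by rank–nullity, nullity = 4 − 4 = 0.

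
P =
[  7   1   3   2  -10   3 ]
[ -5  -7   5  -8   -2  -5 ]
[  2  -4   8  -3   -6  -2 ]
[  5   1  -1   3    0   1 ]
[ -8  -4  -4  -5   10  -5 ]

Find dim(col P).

Row reduce to echelon form.
R2 ← R2 + (5/7)·R1: [0, -44/7, 50/7, -46/7, -64/7, -20/7]
R3 ← R3 − (2/7)·R1: [0, -30/7, 50/7, -25/7, -22/7, -20/7]
R4 ← R4 − (5/7)·R1: [0, 2/7, -22/7, 11/7, 50/7, -8/7]
R5 ← R5 + (8/7)·R1: [0, -20/7, -4/7, -19/7, -10/7, -11/7]
R3 ← R3 − (15/22)·R2: [0, 0, 25/11, 10/11, 34/11, -10/11]
R4 ← R4 + (1/22)·R2: [0, 0, -31/11, 14/11, 74/11, -14/11]
R5 ← R5 − (5/11)·R2: [0, 0, -42/11, 3/11, 30/11, -3/11]
R4 ← R4 + (31/25)·R3: [0, 0, 0, 12/5, 264/25, -12/5]
R5 ← R5 + (42/25)·R3: [0, 0, 0, 9/5, 198/25, -9/5]
R5 ← R5 − (3/4)·R4: [0, 0, 0, 0, 0, 0]
Echelon form has 4 nonzero rows, so rank(P) = 4.
The column space has dimension equal to the rank: 4.

4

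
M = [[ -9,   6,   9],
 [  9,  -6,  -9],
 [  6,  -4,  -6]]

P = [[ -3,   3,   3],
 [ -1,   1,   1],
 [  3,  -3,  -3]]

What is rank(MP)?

1

First compute MP:
[[ 48, -48, -48],
 [-48,  48,  48],
 [-32,  32,  32]]
Now row reduce the product.
R2 ← R2 + R1: [0, 0, 0]
R3 ← R3 + (2/3)·R1: [0, 0, 0]
1 nonzero row, so rank(MP) = 1.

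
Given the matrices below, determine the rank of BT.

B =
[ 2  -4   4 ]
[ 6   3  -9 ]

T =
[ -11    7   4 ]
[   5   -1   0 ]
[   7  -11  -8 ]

2

First compute BT:
[[-14, -26, -24],
 [-114, 138,  96]]
Now row reduce the product.
R2 ← R2 − (57/7)·R1: [0, 2448/7, 2040/7]
2 nonzero rows, so rank(BT) = 2.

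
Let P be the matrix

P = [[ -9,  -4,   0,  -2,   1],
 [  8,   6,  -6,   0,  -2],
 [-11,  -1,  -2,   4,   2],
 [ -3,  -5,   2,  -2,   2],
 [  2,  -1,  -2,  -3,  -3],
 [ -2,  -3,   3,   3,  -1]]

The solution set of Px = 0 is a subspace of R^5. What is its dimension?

Row reduce to echelon form.
R2 ← R2 + (8/9)·R1: [0, 22/9, -6, -16/9, -10/9]
R3 ← R3 − (11/9)·R1: [0, 35/9, -2, 58/9, 7/9]
R4 ← R4 − (1/3)·R1: [0, -11/3, 2, -4/3, 5/3]
R5 ← R5 + (2/9)·R1: [0, -17/9, -2, -31/9, -25/9]
R6 ← R6 − (2/9)·R1: [0, -19/9, 3, 31/9, -11/9]
R3 ← R3 − (35/22)·R2: [0, 0, 83/11, 102/11, 28/11]
R4 ← R4 + (3/2)·R2: [0, 0, -7, -4, 0]
R5 ← R5 + (17/22)·R2: [0, 0, -73/11, -53/11, -40/11]
R6 ← R6 + (19/22)·R2: [0, 0, -24/11, 21/11, -24/11]
R4 ← R4 + (77/83)·R3: [0, 0, 0, 382/83, 196/83]
R5 ← R5 + (73/83)·R3: [0, 0, 0, 277/83, -116/83]
R6 ← R6 + (24/83)·R3: [0, 0, 0, 381/83, -120/83]
R5 ← R5 − (277/382)·R4: [0, 0, 0, 0, -594/191]
R6 ← R6 − (381/382)·R4: [0, 0, 0, 0, -726/191]
R6 ← R6 − (11/9)·R5: [0, 0, 0, 0, 0]
5 nonzero rows, so rank(P) = 5.
P has 5 columns; by rank–nullity, nullity = 5 − 5 = 0.

0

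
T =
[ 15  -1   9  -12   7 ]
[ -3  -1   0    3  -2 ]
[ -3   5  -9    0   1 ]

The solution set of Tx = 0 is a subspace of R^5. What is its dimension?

3

Row reduce to echelon form.
R2 ← R2 + (1/5)·R1: [0, -6/5, 9/5, 3/5, -3/5]
R3 ← R3 + (1/5)·R1: [0, 24/5, -36/5, -12/5, 12/5]
R3 ← R3 + (4)·R2: [0, 0, 0, 0, 0]
2 nonzero rows, so rank(T) = 2.
T has 5 columns; by rank–nullity, nullity = 5 − 2 = 3.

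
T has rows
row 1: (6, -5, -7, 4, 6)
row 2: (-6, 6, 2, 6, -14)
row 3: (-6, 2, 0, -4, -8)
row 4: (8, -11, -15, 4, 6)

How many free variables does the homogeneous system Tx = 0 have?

Row reduce to echelon form.
R2 ← R2 + R1: [0, 1, -5, 10, -8]
R3 ← R3 + R1: [0, -3, -7, 0, -2]
R4 ← R4 − (4/3)·R1: [0, -13/3, -17/3, -4/3, -2]
R3 ← R3 + (3)·R2: [0, 0, -22, 30, -26]
R4 ← R4 + (13/3)·R2: [0, 0, -82/3, 42, -110/3]
R4 ← R4 − (41/33)·R3: [0, 0, 0, 52/11, -48/11]
4 nonzero rows, so rank(T) = 4.
T has 5 columns; by rank–nullity, nullity = 5 − 4 = 1.

1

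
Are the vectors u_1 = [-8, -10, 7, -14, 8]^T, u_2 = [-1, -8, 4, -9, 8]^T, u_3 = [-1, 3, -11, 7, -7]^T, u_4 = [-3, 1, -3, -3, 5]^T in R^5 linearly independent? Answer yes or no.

yes

Form the matrix with these vectors as rows and row reduce.
R2 ← R2 − (1/8)·R1: [0, -27/4, 25/8, -29/4, 7]
R3 ← R3 − (1/8)·R1: [0, 17/4, -95/8, 35/4, -8]
R4 ← R4 − (3/8)·R1: [0, 19/4, -45/8, 9/4, 2]
R3 ← R3 + (17/27)·R2: [0, 0, -535/54, 113/27, -97/27]
R4 ← R4 + (19/27)·R2: [0, 0, -185/54, -77/27, 187/27]
R4 ← R4 − (37/107)·R3: [0, 0, 0, -460/107, 874/107]
4 nonzero rows, so the 4 vectors span a space of dimension 4.
Since 4 = 4, the vectors are linearly independent.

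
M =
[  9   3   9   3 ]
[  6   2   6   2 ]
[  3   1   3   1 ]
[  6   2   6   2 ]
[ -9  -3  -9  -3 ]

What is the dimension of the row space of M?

1

Row reduce to echelon form.
R2 ← R2 − (2/3)·R1: [0, 0, 0, 0]
R3 ← R3 − (1/3)·R1: [0, 0, 0, 0]
R4 ← R4 − (2/3)·R1: [0, 0, 0, 0]
R5 ← R5 + R1: [0, 0, 0, 0]
Echelon form has 1 nonzero row, so rank(M) = 1.
The row space has dimension equal to the rank: 1.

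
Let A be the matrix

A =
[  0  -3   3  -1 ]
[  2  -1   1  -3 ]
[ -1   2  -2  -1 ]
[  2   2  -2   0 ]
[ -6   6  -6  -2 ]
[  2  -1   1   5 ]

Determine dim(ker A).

1

Row reduce to echelon form.
Swap R1 ↔ R2
R3 ← R3 + (1/2)·R1: [0, 3/2, -3/2, -5/2]
R4 ← R4 − R1: [0, 3, -3, 3]
R5 ← R5 + (3)·R1: [0, 3, -3, -11]
R6 ← R6 − R1: [0, 0, 0, 8]
R3 ← R3 + (1/2)·R2: [0, 0, 0, -3]
R4 ← R4 + R2: [0, 0, 0, 2]
R5 ← R5 + R2: [0, 0, 0, -12]
R4 ← R4 + (2/3)·R3: [0, 0, 0, 0]
R5 ← R5 − (4)·R3: [0, 0, 0, 0]
R6 ← R6 + (8/3)·R3: [0, 0, 0, 0]
3 nonzero rows, so rank(A) = 3.
A has 4 columns; by rank–nullity, nullity = 4 − 3 = 1.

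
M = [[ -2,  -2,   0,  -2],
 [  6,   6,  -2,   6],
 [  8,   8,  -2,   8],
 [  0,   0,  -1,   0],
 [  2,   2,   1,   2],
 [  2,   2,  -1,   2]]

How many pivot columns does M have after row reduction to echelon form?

Row reduce to echelon form.
R2 ← R2 + (3)·R1: [0, 0, -2, 0]
R3 ← R3 + (4)·R1: [0, 0, -2, 0]
R5 ← R5 + R1: [0, 0, 1, 0]
R6 ← R6 + R1: [0, 0, -1, 0]
R3 ← R3 − R2: [0, 0, 0, 0]
R4 ← R4 − (1/2)·R2: [0, 0, 0, 0]
R5 ← R5 + (1/2)·R2: [0, 0, 0, 0]
R6 ← R6 − (1/2)·R2: [0, 0, 0, 0]
Echelon form has 2 nonzero rows, so rank(M) = 2.
Each nonzero row contributes one pivot column: 2 pivot columns.

2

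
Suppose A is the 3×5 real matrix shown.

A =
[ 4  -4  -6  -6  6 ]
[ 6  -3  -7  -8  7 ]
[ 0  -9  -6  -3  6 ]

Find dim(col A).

Row reduce to echelon form.
R2 ← R2 − (3/2)·R1: [0, 3, 2, 1, -2]
R3 ← R3 + (3)·R2: [0, 0, 0, 0, 0]
Echelon form has 2 nonzero rows, so rank(A) = 2.
The column space has dimension equal to the rank: 2.

2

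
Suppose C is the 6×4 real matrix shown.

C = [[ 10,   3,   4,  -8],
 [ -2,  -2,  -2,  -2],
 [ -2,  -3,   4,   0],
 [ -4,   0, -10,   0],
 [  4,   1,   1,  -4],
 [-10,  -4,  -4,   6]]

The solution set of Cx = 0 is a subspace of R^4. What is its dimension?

Row reduce to echelon form.
R2 ← R2 + (1/5)·R1: [0, -7/5, -6/5, -18/5]
R3 ← R3 + (1/5)·R1: [0, -12/5, 24/5, -8/5]
R4 ← R4 + (2/5)·R1: [0, 6/5, -42/5, -16/5]
R5 ← R5 − (2/5)·R1: [0, -1/5, -3/5, -4/5]
R6 ← R6 + R1: [0, -1, 0, -2]
R3 ← R3 − (12/7)·R2: [0, 0, 48/7, 32/7]
R4 ← R4 + (6/7)·R2: [0, 0, -66/7, -44/7]
R5 ← R5 − (1/7)·R2: [0, 0, -3/7, -2/7]
R6 ← R6 − (5/7)·R2: [0, 0, 6/7, 4/7]
R4 ← R4 + (11/8)·R3: [0, 0, 0, 0]
R5 ← R5 + (1/16)·R3: [0, 0, 0, 0]
R6 ← R6 − (1/8)·R3: [0, 0, 0, 0]
3 nonzero rows, so rank(C) = 3.
C has 4 columns; by rank–nullity, nullity = 4 − 3 = 1.

1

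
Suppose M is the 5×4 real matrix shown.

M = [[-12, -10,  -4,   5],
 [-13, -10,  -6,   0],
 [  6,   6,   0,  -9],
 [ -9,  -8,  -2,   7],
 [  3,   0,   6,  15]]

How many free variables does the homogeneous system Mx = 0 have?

2

Row reduce to echelon form.
R2 ← R2 − (13/12)·R1: [0, 5/6, -5/3, -65/12]
R3 ← R3 + (1/2)·R1: [0, 1, -2, -13/2]
R4 ← R4 − (3/4)·R1: [0, -1/2, 1, 13/4]
R5 ← R5 + (1/4)·R1: [0, -5/2, 5, 65/4]
R3 ← R3 − (6/5)·R2: [0, 0, 0, 0]
R4 ← R4 + (3/5)·R2: [0, 0, 0, 0]
R5 ← R5 + (3)·R2: [0, 0, 0, 0]
2 nonzero rows, so rank(M) = 2.
M has 4 columns; by rank–nullity, nullity = 4 − 2 = 2.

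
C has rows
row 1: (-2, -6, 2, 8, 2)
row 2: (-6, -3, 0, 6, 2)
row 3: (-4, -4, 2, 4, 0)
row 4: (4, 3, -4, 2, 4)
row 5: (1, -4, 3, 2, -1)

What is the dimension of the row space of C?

3

Row reduce to echelon form.
R2 ← R2 − (3)·R1: [0, 15, -6, -18, -4]
R3 ← R3 − (2)·R1: [0, 8, -2, -12, -4]
R4 ← R4 + (2)·R1: [0, -9, 0, 18, 8]
R5 ← R5 + (1/2)·R1: [0, -7, 4, 6, 0]
R3 ← R3 − (8/15)·R2: [0, 0, 6/5, -12/5, -28/15]
R4 ← R4 + (3/5)·R2: [0, 0, -18/5, 36/5, 28/5]
R5 ← R5 + (7/15)·R2: [0, 0, 6/5, -12/5, -28/15]
R4 ← R4 + (3)·R3: [0, 0, 0, 0, 0]
R5 ← R5 − R3: [0, 0, 0, 0, 0]
Echelon form has 3 nonzero rows, so rank(C) = 3.
The row space has dimension equal to the rank: 3.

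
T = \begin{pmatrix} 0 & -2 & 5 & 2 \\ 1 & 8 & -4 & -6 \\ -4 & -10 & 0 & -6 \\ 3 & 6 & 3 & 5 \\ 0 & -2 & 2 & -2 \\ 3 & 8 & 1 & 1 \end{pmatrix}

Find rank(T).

4

Row reduce to echelon form.
Swap R1 ↔ R2
R3 ← R3 + (4)·R1: [0, 22, -16, -30]
R4 ← R4 − (3)·R1: [0, -18, 15, 23]
R6 ← R6 − (3)·R1: [0, -16, 13, 19]
R3 ← R3 + (11)·R2: [0, 0, 39, -8]
R4 ← R4 − (9)·R2: [0, 0, -30, 5]
R5 ← R5 − R2: [0, 0, -3, -4]
R6 ← R6 − (8)·R2: [0, 0, -27, 3]
R4 ← R4 + (10/13)·R3: [0, 0, 0, -15/13]
R5 ← R5 + (1/13)·R3: [0, 0, 0, -60/13]
R6 ← R6 + (9/13)·R3: [0, 0, 0, -33/13]
R5 ← R5 − (4)·R4: [0, 0, 0, 0]
R6 ← R6 − (11/5)·R4: [0, 0, 0, 0]
Echelon form has 4 nonzero rows, so rank(T) = 4.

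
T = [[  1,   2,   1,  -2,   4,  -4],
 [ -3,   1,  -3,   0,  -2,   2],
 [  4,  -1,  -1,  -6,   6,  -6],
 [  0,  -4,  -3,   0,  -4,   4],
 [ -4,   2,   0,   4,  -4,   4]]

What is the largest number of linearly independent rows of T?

3

Row reduce to echelon form.
R2 ← R2 + (3)·R1: [0, 7, 0, -6, 10, -10]
R3 ← R3 − (4)·R1: [0, -9, -5, 2, -10, 10]
R5 ← R5 + (4)·R1: [0, 10, 4, -4, 12, -12]
R3 ← R3 + (9/7)·R2: [0, 0, -5, -40/7, 20/7, -20/7]
R4 ← R4 + (4/7)·R2: [0, 0, -3, -24/7, 12/7, -12/7]
R5 ← R5 − (10/7)·R2: [0, 0, 4, 32/7, -16/7, 16/7]
R4 ← R4 − (3/5)·R3: [0, 0, 0, 0, 0, 0]
R5 ← R5 + (4/5)·R3: [0, 0, 0, 0, 0, 0]
Echelon form has 3 nonzero rows, so rank(T) = 3.
The rank gives the maximum number of linearly independent rows: 3.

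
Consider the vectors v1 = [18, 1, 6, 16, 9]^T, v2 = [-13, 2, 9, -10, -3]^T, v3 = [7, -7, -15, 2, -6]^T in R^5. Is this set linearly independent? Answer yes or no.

yes

Form the matrix with these vectors as rows and row reduce.
R2 ← R2 + (13/18)·R1: [0, 49/18, 40/3, 14/9, 7/2]
R3 ← R3 − (7/18)·R1: [0, -133/18, -52/3, -38/9, -19/2]
R3 ← R3 + (19/7)·R2: [0, 0, 132/7, 0, 0]
3 nonzero rows, so the 3 vectors span a space of dimension 3.
Since 3 = 3, the vectors are linearly independent.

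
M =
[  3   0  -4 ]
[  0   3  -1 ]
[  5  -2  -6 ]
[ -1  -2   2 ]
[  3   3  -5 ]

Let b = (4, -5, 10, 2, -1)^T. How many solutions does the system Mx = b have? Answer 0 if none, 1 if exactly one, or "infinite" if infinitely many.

infinite

Row reduce the augmented matrix [M | b].
R3 ← R3 − (5/3)·R1: [0, -2, 2/3, 10/3]
R4 ← R4 + (1/3)·R1: [0, -2, 2/3, 10/3]
R5 ← R5 − R1: [0, 3, -1, -5]
R3 ← R3 + (2/3)·R2: [0, 0, 0, 0]
R4 ← R4 + (2/3)·R2: [0, 0, 0, 0]
R5 ← R5 − R2: [0, 0, 0, 0]
The echelon form has 2 nonzero rows, and every pivot lies in the first 3 columns, so rank(M) = rank([M|b]) = 2.
The system is consistent.
rank = 2 < 3 unknowns, so there are infinitely many solutions.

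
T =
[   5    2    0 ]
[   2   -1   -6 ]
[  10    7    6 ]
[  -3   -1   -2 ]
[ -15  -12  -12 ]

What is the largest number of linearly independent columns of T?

Row reduce to echelon form.
R2 ← R2 − (2/5)·R1: [0, -9/5, -6]
R3 ← R3 − (2)·R1: [0, 3, 6]
R4 ← R4 + (3/5)·R1: [0, 1/5, -2]
R5 ← R5 + (3)·R1: [0, -6, -12]
R3 ← R3 + (5/3)·R2: [0, 0, -4]
R4 ← R4 + (1/9)·R2: [0, 0, -8/3]
R5 ← R5 − (10/3)·R2: [0, 0, 8]
R4 ← R4 − (2/3)·R3: [0, 0, 0]
R5 ← R5 + (2)·R3: [0, 0, 0]
Echelon form has 3 nonzero rows, so rank(T) = 3.
The rank gives the maximum number of linearly independent columns: 3.

3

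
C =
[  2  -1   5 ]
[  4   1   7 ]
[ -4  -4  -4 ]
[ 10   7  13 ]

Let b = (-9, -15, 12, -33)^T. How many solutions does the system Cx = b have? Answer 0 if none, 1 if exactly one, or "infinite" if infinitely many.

Row reduce the augmented matrix [C | b].
R2 ← R2 − (2)·R1: [0, 3, -3, 3]
R3 ← R3 + (2)·R1: [0, -6, 6, -6]
R4 ← R4 − (5)·R1: [0, 12, -12, 12]
R3 ← R3 + (2)·R2: [0, 0, 0, 0]
R4 ← R4 − (4)·R2: [0, 0, 0, 0]
The echelon form has 2 nonzero rows, and every pivot lies in the first 3 columns, so rank(C) = rank([C|b]) = 2.
The system is consistent.
rank = 2 < 3 unknowns, so there are infinitely many solutions.

infinite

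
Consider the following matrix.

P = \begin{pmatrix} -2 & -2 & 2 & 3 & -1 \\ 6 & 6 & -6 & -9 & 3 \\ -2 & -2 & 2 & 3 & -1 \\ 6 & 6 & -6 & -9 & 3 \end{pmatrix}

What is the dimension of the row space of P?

1

Row reduce to echelon form.
R2 ← R2 + (3)·R1: [0, 0, 0, 0, 0]
R3 ← R3 − R1: [0, 0, 0, 0, 0]
R4 ← R4 + (3)·R1: [0, 0, 0, 0, 0]
Echelon form has 1 nonzero row, so rank(P) = 1.
The row space has dimension equal to the rank: 1.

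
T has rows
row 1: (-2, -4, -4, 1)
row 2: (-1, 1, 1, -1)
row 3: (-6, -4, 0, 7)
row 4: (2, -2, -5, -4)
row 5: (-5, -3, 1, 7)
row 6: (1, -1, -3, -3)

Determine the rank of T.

3

Row reduce to echelon form.
R2 ← R2 − (1/2)·R1: [0, 3, 3, -3/2]
R3 ← R3 − (3)·R1: [0, 8, 12, 4]
R4 ← R4 + R1: [0, -6, -9, -3]
R5 ← R5 − (5/2)·R1: [0, 7, 11, 9/2]
R6 ← R6 + (1/2)·R1: [0, -3, -5, -5/2]
R3 ← R3 − (8/3)·R2: [0, 0, 4, 8]
R4 ← R4 + (2)·R2: [0, 0, -3, -6]
R5 ← R5 − (7/3)·R2: [0, 0, 4, 8]
R6 ← R6 + R2: [0, 0, -2, -4]
R4 ← R4 + (3/4)·R3: [0, 0, 0, 0]
R5 ← R5 − R3: [0, 0, 0, 0]
R6 ← R6 + (1/2)·R3: [0, 0, 0, 0]
Echelon form has 3 nonzero rows, so rank(T) = 3.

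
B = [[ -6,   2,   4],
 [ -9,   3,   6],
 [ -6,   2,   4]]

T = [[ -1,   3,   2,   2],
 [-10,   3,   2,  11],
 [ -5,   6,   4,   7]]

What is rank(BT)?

First compute BT:
[[-34,  12,   8,  38],
 [-51,  18,  12,  57],
 [-34,  12,   8,  38]]
Now row reduce the product.
R2 ← R2 − (3/2)·R1: [0, 0, 0, 0]
R3 ← R3 − R1: [0, 0, 0, 0]
1 nonzero row, so rank(BT) = 1.

1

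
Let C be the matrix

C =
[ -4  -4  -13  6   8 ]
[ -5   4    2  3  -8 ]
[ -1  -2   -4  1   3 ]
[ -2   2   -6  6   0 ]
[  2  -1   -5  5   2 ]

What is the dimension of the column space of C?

Row reduce to echelon form.
R2 ← R2 − (5/4)·R1: [0, 9, 73/4, -9/2, -18]
R3 ← R3 − (1/4)·R1: [0, -1, -3/4, -1/2, 1]
R4 ← R4 − (1/2)·R1: [0, 4, 1/2, 3, -4]
R5 ← R5 + (1/2)·R1: [0, -3, -23/2, 8, 6]
R3 ← R3 + (1/9)·R2: [0, 0, 23/18, -1, -1]
R4 ← R4 − (4/9)·R2: [0, 0, -137/18, 5, 4]
R5 ← R5 + (1/3)·R2: [0, 0, -65/12, 13/2, 0]
R4 ← R4 + (137/23)·R3: [0, 0, 0, -22/23, -45/23]
R5 ← R5 + (195/46)·R3: [0, 0, 0, 52/23, -195/46]
R5 ← R5 + (26/11)·R4: [0, 0, 0, 0, -195/22]
Echelon form has 5 nonzero rows, so rank(C) = 5.
The column space has dimension equal to the rank: 5.

5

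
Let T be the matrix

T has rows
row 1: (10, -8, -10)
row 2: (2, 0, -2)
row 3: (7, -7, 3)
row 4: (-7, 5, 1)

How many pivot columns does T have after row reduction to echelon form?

Row reduce to echelon form.
R2 ← R2 − (1/5)·R1: [0, 8/5, 0]
R3 ← R3 − (7/10)·R1: [0, -7/5, 10]
R4 ← R4 + (7/10)·R1: [0, -3/5, -6]
R3 ← R3 + (7/8)·R2: [0, 0, 10]
R4 ← R4 + (3/8)·R2: [0, 0, -6]
R4 ← R4 + (3/5)·R3: [0, 0, 0]
Echelon form has 3 nonzero rows, so rank(T) = 3.
Each nonzero row contributes one pivot column: 3 pivot columns.

3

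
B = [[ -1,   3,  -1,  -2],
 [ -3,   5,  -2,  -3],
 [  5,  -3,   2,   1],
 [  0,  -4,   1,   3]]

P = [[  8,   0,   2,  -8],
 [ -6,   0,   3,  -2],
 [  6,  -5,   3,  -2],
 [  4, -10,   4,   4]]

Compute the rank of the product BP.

First compute BP:
[[-40,  25,  -4,  -4],
 [-78,  40,  -9,   6],
 [ 74, -20,  11, -34],
 [ 42, -35,   3,  18]]
Now row reduce the product.
R2 ← R2 − (39/20)·R1: [0, -35/4, -6/5, 69/5]
R3 ← R3 + (37/20)·R1: [0, 105/4, 18/5, -207/5]
R4 ← R4 + (21/20)·R1: [0, -35/4, -6/5, 69/5]
R3 ← R3 + (3)·R2: [0, 0, 0, 0]
R4 ← R4 − R2: [0, 0, 0, 0]
2 nonzero rows, so rank(BP) = 2.

2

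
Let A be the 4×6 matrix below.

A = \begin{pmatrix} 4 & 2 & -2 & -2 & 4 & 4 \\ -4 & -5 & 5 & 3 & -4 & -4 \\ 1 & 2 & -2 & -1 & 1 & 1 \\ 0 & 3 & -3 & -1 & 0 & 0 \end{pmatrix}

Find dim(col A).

2

Row reduce to echelon form.
R2 ← R2 + R1: [0, -3, 3, 1, 0, 0]
R3 ← R3 − (1/4)·R1: [0, 3/2, -3/2, -1/2, 0, 0]
R3 ← R3 + (1/2)·R2: [0, 0, 0, 0, 0, 0]
R4 ← R4 + R2: [0, 0, 0, 0, 0, 0]
Echelon form has 2 nonzero rows, so rank(A) = 2.
The column space has dimension equal to the rank: 2.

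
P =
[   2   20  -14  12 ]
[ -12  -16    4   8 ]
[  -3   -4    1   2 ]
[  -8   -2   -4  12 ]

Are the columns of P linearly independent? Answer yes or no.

Row reduce P to echelon form.
R2 ← R2 + (6)·R1: [0, 104, -80, 80]
R3 ← R3 + (3/2)·R1: [0, 26, -20, 20]
R4 ← R4 + (4)·R1: [0, 78, -60, 60]
R3 ← R3 − (1/4)·R2: [0, 0, 0, 0]
R4 ← R4 − (3/4)·R2: [0, 0, 0, 0]
2 pivots among 4 columns.
Only 2 < 4 pivot columns, so the columns are linearly dependent.

no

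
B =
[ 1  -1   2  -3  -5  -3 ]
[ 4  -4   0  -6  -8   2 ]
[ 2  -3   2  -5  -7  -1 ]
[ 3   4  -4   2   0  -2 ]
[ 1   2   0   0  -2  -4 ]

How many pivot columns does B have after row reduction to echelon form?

Row reduce to echelon form.
R2 ← R2 − (4)·R1: [0, 0, -8, 6, 12, 14]
R3 ← R3 − (2)·R1: [0, -1, -2, 1, 3, 5]
R4 ← R4 − (3)·R1: [0, 7, -10, 11, 15, 7]
R5 ← R5 − R1: [0, 3, -2, 3, 3, -1]
Swap R2 ↔ R3
R4 ← R4 + (7)·R2: [0, 0, -24, 18, 36, 42]
R5 ← R5 + (3)·R2: [0, 0, -8, 6, 12, 14]
R4 ← R4 − (3)·R3: [0, 0, 0, 0, 0, 0]
R5 ← R5 − R3: [0, 0, 0, 0, 0, 0]
Echelon form has 3 nonzero rows, so rank(B) = 3.
Each nonzero row contributes one pivot column: 3 pivot columns.

3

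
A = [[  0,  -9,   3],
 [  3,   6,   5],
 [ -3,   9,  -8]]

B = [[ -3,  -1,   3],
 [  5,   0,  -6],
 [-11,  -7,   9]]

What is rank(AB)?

First compute AB:
[[-78, -21,  81],
 [-34, -38,  18],
 [142,  59, -135]]
Now row reduce the product.
R2 ← R2 − (17/39)·R1: [0, -375/13, -225/13]
R3 ← R3 + (71/39)·R1: [0, 270/13, 162/13]
R3 ← R3 + (18/25)·R2: [0, 0, 0]
2 nonzero rows, so rank(AB) = 2.

2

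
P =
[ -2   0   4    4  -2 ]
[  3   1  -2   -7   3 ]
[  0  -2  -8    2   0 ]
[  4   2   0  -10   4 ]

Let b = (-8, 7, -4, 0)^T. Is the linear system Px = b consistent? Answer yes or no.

no

Row reduce the augmented matrix [P | b].
R2 ← R2 + (3/2)·R1: [0, 1, 4, -1, 0, -5]
R4 ← R4 + (2)·R1: [0, 2, 8, -2, 0, -16]
R3 ← R3 + (2)·R2: [0, 0, 0, 0, 0, -14]
R4 ← R4 − (2)·R2: [0, 0, 0, 0, 0, -6]
R4 ← R4 − (3/7)·R3: [0, 0, 0, 0, 0, 0]
The echelon form has 3 nonzero rows; the last pivot sits in the augmented column, so rank(P) = 2 but rank([P|b]) = 3.
Since the ranks differ, the system is inconsistent.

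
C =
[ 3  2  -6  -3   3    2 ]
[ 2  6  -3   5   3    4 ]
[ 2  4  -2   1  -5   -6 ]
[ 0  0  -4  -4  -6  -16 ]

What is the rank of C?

Row reduce to echelon form.
R2 ← R2 − (2/3)·R1: [0, 14/3, 1, 7, 1, 8/3]
R3 ← R3 − (2/3)·R1: [0, 8/3, 2, 3, -7, -22/3]
R3 ← R3 − (4/7)·R2: [0, 0, 10/7, -1, -53/7, -62/7]
R4 ← R4 + (14/5)·R3: [0, 0, 0, -34/5, -136/5, -204/5]
Echelon form has 4 nonzero rows, so rank(C) = 4.

4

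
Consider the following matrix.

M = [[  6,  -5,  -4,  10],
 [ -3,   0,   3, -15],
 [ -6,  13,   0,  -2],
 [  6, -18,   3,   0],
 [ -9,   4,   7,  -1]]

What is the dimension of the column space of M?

Row reduce to echelon form.
R2 ← R2 + (1/2)·R1: [0, -5/2, 1, -10]
R3 ← R3 + R1: [0, 8, -4, 8]
R4 ← R4 − R1: [0, -13, 7, -10]
R5 ← R5 + (3/2)·R1: [0, -7/2, 1, 14]
R3 ← R3 + (16/5)·R2: [0, 0, -4/5, -24]
R4 ← R4 − (26/5)·R2: [0, 0, 9/5, 42]
R5 ← R5 − (7/5)·R2: [0, 0, -2/5, 28]
R4 ← R4 + (9/4)·R3: [0, 0, 0, -12]
R5 ← R5 − (1/2)·R3: [0, 0, 0, 40]
R5 ← R5 + (10/3)·R4: [0, 0, 0, 0]
Echelon form has 4 nonzero rows, so rank(M) = 4.
The column space has dimension equal to the rank: 4.

4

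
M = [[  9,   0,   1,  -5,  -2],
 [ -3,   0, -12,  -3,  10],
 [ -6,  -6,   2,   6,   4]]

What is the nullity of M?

Row reduce to echelon form.
R2 ← R2 + (1/3)·R1: [0, 0, -35/3, -14/3, 28/3]
R3 ← R3 + (2/3)·R1: [0, -6, 8/3, 8/3, 8/3]
Swap R2 ↔ R3
3 nonzero rows, so rank(M) = 3.
M has 5 columns; by rank–nullity, nullity = 5 − 3 = 2.

2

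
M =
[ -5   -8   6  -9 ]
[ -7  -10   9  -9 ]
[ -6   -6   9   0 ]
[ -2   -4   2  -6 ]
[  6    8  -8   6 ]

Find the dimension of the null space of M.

Row reduce to echelon form.
R2 ← R2 − (7/5)·R1: [0, 6/5, 3/5, 18/5]
R3 ← R3 − (6/5)·R1: [0, 18/5, 9/5, 54/5]
R4 ← R4 − (2/5)·R1: [0, -4/5, -2/5, -12/5]
R5 ← R5 + (6/5)·R1: [0, -8/5, -4/5, -24/5]
R3 ← R3 − (3)·R2: [0, 0, 0, 0]
R4 ← R4 + (2/3)·R2: [0, 0, 0, 0]
R5 ← R5 + (4/3)·R2: [0, 0, 0, 0]
2 nonzero rows, so rank(M) = 2.
M has 4 columns; by rank–nullity, nullity = 4 − 2 = 2.

2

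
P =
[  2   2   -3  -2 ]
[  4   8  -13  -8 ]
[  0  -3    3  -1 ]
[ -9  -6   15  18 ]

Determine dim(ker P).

1

Row reduce to echelon form.
R2 ← R2 − (2)·R1: [0, 4, -7, -4]
R4 ← R4 + (9/2)·R1: [0, 3, 3/2, 9]
R3 ← R3 + (3/4)·R2: [0, 0, -9/4, -4]
R4 ← R4 − (3/4)·R2: [0, 0, 27/4, 12]
R4 ← R4 + (3)·R3: [0, 0, 0, 0]
3 nonzero rows, so rank(P) = 3.
P has 4 columns; by rank–nullity, nullity = 4 − 3 = 1.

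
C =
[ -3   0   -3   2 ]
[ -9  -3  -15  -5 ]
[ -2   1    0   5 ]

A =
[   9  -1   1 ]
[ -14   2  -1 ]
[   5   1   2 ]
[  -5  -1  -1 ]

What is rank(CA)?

First compute CA:
[[-52,  -2, -11],
 [-89,  -7, -31],
 [-57,  -1,  -8]]
Now row reduce the product.
R2 ← R2 − (89/52)·R1: [0, -93/26, -633/52]
R3 ← R3 − (57/52)·R1: [0, 31/26, 211/52]
R3 ← R3 + (1/3)·R2: [0, 0, 0]
2 nonzero rows, so rank(CA) = 2.

2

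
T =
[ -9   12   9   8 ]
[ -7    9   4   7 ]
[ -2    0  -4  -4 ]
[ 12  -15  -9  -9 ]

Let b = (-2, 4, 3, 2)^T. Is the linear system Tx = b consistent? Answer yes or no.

no

Row reduce the augmented matrix [T | b].
R2 ← R2 − (7/9)·R1: [0, -1/3, -3, 7/9, 50/9]
R3 ← R3 − (2/9)·R1: [0, -8/3, -6, -52/9, 31/9]
R4 ← R4 + (4/3)·R1: [0, 1, 3, 5/3, -2/3]
R3 ← R3 − (8)·R2: [0, 0, 18, -12, -41]
R4 ← R4 + (3)·R2: [0, 0, -6, 4, 16]
R4 ← R4 + (1/3)·R3: [0, 0, 0, 0, 7/3]
The echelon form has 4 nonzero rows; the last pivot sits in the augmented column, so rank(T) = 3 but rank([T|b]) = 4.
Since the ranks differ, the system is inconsistent.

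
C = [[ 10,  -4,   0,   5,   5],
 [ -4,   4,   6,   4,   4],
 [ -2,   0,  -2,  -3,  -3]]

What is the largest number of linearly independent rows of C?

2

Row reduce to echelon form.
R2 ← R2 + (2/5)·R1: [0, 12/5, 6, 6, 6]
R3 ← R3 + (1/5)·R1: [0, -4/5, -2, -2, -2]
R3 ← R3 + (1/3)·R2: [0, 0, 0, 0, 0]
Echelon form has 2 nonzero rows, so rank(C) = 2.
The rank gives the maximum number of linearly independent rows: 2.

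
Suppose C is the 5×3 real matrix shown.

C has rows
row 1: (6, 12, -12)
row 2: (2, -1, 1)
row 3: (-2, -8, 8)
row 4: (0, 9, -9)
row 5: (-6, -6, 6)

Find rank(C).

2

Row reduce to echelon form.
R2 ← R2 − (1/3)·R1: [0, -5, 5]
R3 ← R3 + (1/3)·R1: [0, -4, 4]
R5 ← R5 + R1: [0, 6, -6]
R3 ← R3 − (4/5)·R2: [0, 0, 0]
R4 ← R4 + (9/5)·R2: [0, 0, 0]
R5 ← R5 + (6/5)·R2: [0, 0, 0]
Echelon form has 2 nonzero rows, so rank(C) = 2.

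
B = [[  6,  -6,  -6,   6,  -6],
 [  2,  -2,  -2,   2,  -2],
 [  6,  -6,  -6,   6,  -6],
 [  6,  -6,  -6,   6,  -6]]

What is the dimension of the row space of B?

Row reduce to echelon form.
R2 ← R2 − (1/3)·R1: [0, 0, 0, 0, 0]
R3 ← R3 − R1: [0, 0, 0, 0, 0]
R4 ← R4 − R1: [0, 0, 0, 0, 0]
Echelon form has 1 nonzero row, so rank(B) = 1.
The row space has dimension equal to the rank: 1.

1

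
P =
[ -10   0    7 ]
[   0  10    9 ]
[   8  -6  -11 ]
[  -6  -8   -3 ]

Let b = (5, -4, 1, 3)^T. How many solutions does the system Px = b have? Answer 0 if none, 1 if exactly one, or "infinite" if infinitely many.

0

Row reduce the augmented matrix [P | b].
R3 ← R3 + (4/5)·R1: [0, -6, -27/5, 5]
R4 ← R4 − (3/5)·R1: [0, -8, -36/5, 0]
R3 ← R3 + (3/5)·R2: [0, 0, 0, 13/5]
R4 ← R4 + (4/5)·R2: [0, 0, 0, -16/5]
R4 ← R4 + (16/13)·R3: [0, 0, 0, 0]
The echelon form has 3 nonzero rows; the last pivot sits in the augmented column, so rank(P) = 2 but rank([P|b]) = 3.
Since the ranks differ, the system is inconsistent.
It has no solutions.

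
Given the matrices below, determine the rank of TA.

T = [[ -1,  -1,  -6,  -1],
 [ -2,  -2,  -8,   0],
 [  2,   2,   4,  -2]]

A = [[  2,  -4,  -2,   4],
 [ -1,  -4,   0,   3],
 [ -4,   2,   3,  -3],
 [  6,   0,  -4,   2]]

First compute TA:
[[ 17,  -4, -12,   9],
 [ 30,   0, -20,  10],
 [-26,  -8,  16,  -2]]
Now row reduce the product.
R2 ← R2 − (30/17)·R1: [0, 120/17, 20/17, -100/17]
R3 ← R3 + (26/17)·R1: [0, -240/17, -40/17, 200/17]
R3 ← R3 + (2)·R2: [0, 0, 0, 0]
2 nonzero rows, so rank(TA) = 2.

2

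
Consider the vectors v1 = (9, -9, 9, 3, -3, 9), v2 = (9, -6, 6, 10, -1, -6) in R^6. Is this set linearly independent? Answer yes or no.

yes

Form the matrix with these vectors as rows and row reduce.
R2 ← R2 − R1: [0, 3, -3, 7, 2, -15]
2 nonzero rows, so the 2 vectors span a space of dimension 2.
Since 2 = 2, the vectors are linearly independent.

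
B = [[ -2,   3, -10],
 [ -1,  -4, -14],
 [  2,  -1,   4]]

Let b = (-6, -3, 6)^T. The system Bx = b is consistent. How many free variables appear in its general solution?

Row reduce the augmented matrix [B | b].
R2 ← R2 − (1/2)·R1: [0, -11/2, -9, 0]
R3 ← R3 + R1: [0, 2, -6, 0]
R3 ← R3 + (4/11)·R2: [0, 0, -102/11, 0]
The echelon form has 3 nonzero rows, and every pivot lies in the first 3 columns, so rank(B) = rank([B|b]) = 3.
The system is consistent.
Free variables = (unknowns) − (rank) = 3 − 3 = 0.

0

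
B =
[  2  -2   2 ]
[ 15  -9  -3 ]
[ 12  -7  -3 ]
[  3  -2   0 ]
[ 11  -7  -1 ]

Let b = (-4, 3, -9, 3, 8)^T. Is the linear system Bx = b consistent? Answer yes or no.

Row reduce the augmented matrix [B | b].
R2 ← R2 − (15/2)·R1: [0, 6, -18, 33]
R3 ← R3 − (6)·R1: [0, 5, -15, 15]
R4 ← R4 − (3/2)·R1: [0, 1, -3, 9]
R5 ← R5 − (11/2)·R1: [0, 4, -12, 30]
R3 ← R3 − (5/6)·R2: [0, 0, 0, -25/2]
R4 ← R4 − (1/6)·R2: [0, 0, 0, 7/2]
R5 ← R5 − (2/3)·R2: [0, 0, 0, 8]
R4 ← R4 + (7/25)·R3: [0, 0, 0, 0]
R5 ← R5 + (16/25)·R3: [0, 0, 0, 0]
The echelon form has 3 nonzero rows; the last pivot sits in the augmented column, so rank(B) = 2 but rank([B|b]) = 3.
Since the ranks differ, the system is inconsistent.

no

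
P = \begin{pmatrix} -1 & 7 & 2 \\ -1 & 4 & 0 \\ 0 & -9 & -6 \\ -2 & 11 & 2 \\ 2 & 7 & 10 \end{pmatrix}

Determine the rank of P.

2

Row reduce to echelon form.
R2 ← R2 − R1: [0, -3, -2]
R4 ← R4 − (2)·R1: [0, -3, -2]
R5 ← R5 + (2)·R1: [0, 21, 14]
R3 ← R3 − (3)·R2: [0, 0, 0]
R4 ← R4 − R2: [0, 0, 0]
R5 ← R5 + (7)·R2: [0, 0, 0]
Echelon form has 2 nonzero rows, so rank(P) = 2.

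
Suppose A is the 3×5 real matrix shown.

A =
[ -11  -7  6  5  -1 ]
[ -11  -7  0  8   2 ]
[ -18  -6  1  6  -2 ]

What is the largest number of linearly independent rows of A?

Row reduce to echelon form.
R2 ← R2 − R1: [0, 0, -6, 3, 3]
R3 ← R3 − (18/11)·R1: [0, 60/11, -97/11, -24/11, -4/11]
Swap R2 ↔ R3
Echelon form has 3 nonzero rows, so rank(A) = 3.
The rank gives the maximum number of linearly independent rows: 3.

3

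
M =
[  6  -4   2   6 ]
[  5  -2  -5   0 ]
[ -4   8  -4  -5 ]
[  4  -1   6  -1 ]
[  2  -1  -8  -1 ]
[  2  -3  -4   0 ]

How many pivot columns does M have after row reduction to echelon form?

Row reduce to echelon form.
R2 ← R2 − (5/6)·R1: [0, 4/3, -20/3, -5]
R3 ← R3 + (2/3)·R1: [0, 16/3, -8/3, -1]
R4 ← R4 − (2/3)·R1: [0, 5/3, 14/3, -5]
R5 ← R5 − (1/3)·R1: [0, 1/3, -26/3, -3]
R6 ← R6 − (1/3)·R1: [0, -5/3, -14/3, -2]
R3 ← R3 − (4)·R2: [0, 0, 24, 19]
R4 ← R4 − (5/4)·R2: [0, 0, 13, 5/4]
R5 ← R5 − (1/4)·R2: [0, 0, -7, -7/4]
R6 ← R6 + (5/4)·R2: [0, 0, -13, -33/4]
R4 ← R4 − (13/24)·R3: [0, 0, 0, -217/24]
R5 ← R5 + (7/24)·R3: [0, 0, 0, 91/24]
R6 ← R6 + (13/24)·R3: [0, 0, 0, 49/24]
R5 ← R5 + (13/31)·R4: [0, 0, 0, 0]
R6 ← R6 + (7/31)·R4: [0, 0, 0, 0]
Echelon form has 4 nonzero rows, so rank(M) = 4.
Each nonzero row contributes one pivot column: 4 pivot columns.

4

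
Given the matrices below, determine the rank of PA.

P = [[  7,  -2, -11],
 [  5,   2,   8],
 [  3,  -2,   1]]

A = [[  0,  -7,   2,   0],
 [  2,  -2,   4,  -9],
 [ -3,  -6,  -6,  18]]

First compute PA:
[[ 29,  21,  72, -180],
 [-20, -87, -30, 126],
 [ -7, -23,  -8,  36]]
Now row reduce the product.
R2 ← R2 + (20/29)·R1: [0, -2103/29, 570/29, 54/29]
R3 ← R3 + (7/29)·R1: [0, -520/29, 272/29, -216/29]
R3 ← R3 − (520/2103)·R2: [0, 0, 3168/701, -5544/701]
3 nonzero rows, so rank(PA) = 3.

3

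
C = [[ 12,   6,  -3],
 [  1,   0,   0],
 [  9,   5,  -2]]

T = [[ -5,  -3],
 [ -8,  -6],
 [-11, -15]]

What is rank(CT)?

2

First compute CT:
[[-75, -27],
 [ -5,  -3],
 [-63, -27]]
Now row reduce the product.
R2 ← R2 − (1/15)·R1: [0, -6/5]
R3 ← R3 − (21/25)·R1: [0, -108/25]
R3 ← R3 − (18/5)·R2: [0, 0]
2 nonzero rows, so rank(CT) = 2.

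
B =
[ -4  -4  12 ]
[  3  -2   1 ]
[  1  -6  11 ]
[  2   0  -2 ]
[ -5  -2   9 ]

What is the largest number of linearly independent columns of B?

2

Row reduce to echelon form.
R2 ← R2 + (3/4)·R1: [0, -5, 10]
R3 ← R3 + (1/4)·R1: [0, -7, 14]
R4 ← R4 + (1/2)·R1: [0, -2, 4]
R5 ← R5 − (5/4)·R1: [0, 3, -6]
R3 ← R3 − (7/5)·R2: [0, 0, 0]
R4 ← R4 − (2/5)·R2: [0, 0, 0]
R5 ← R5 + (3/5)·R2: [0, 0, 0]
Echelon form has 2 nonzero rows, so rank(B) = 2.
The rank gives the maximum number of linearly independent columns: 2.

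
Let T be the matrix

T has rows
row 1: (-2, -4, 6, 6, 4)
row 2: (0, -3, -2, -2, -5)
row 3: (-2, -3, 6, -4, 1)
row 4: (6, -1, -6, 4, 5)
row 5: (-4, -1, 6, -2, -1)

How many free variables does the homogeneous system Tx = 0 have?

Row reduce to echelon form.
R3 ← R3 − R1: [0, 1, 0, -10, -3]
R4 ← R4 + (3)·R1: [0, -13, 12, 22, 17]
R5 ← R5 − (2)·R1: [0, 7, -6, -14, -9]
R3 ← R3 + (1/3)·R2: [0, 0, -2/3, -32/3, -14/3]
R4 ← R4 − (13/3)·R2: [0, 0, 62/3, 92/3, 116/3]
R5 ← R5 + (7/3)·R2: [0, 0, -32/3, -56/3, -62/3]
R4 ← R4 + (31)·R3: [0, 0, 0, -300, -106]
R5 ← R5 − (16)·R3: [0, 0, 0, 152, 54]
R5 ← R5 + (38/75)·R4: [0, 0, 0, 0, 22/75]
5 nonzero rows, so rank(T) = 5.
T has 5 columns; by rank–nullity, nullity = 5 − 5 = 0.

0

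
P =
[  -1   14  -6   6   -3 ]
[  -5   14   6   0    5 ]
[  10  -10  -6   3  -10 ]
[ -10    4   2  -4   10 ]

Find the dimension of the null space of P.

Row reduce to echelon form.
R2 ← R2 − (5)·R1: [0, -56, 36, -30, 20]
R3 ← R3 + (10)·R1: [0, 130, -66, 63, -40]
R4 ← R4 − (10)·R1: [0, -136, 62, -64, 40]
R3 ← R3 + (65/28)·R2: [0, 0, 123/7, -93/14, 45/7]
R4 ← R4 − (17/7)·R2: [0, 0, -178/7, 62/7, -60/7]
R4 ← R4 + (178/123)·R3: [0, 0, 0, -31/41, 30/41]
4 nonzero rows, so rank(P) = 4.
P has 5 columns; by rank–nullity, nullity = 5 − 4 = 1.

1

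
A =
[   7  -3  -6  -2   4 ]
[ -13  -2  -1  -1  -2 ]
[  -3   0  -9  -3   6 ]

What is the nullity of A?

2

Row reduce to echelon form.
R2 ← R2 + (13/7)·R1: [0, -53/7, -85/7, -33/7, 38/7]
R3 ← R3 + (3/7)·R1: [0, -9/7, -81/7, -27/7, 54/7]
R3 ← R3 − (9/53)·R2: [0, 0, -504/53, -162/53, 360/53]
3 nonzero rows, so rank(A) = 3.
A has 5 columns; by rank–nullity, nullity = 5 − 3 = 2.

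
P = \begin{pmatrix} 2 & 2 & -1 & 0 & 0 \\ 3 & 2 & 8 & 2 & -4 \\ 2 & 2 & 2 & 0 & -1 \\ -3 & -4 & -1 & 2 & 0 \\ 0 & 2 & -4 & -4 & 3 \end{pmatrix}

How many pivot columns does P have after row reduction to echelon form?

Row reduce to echelon form.
R2 ← R2 − (3/2)·R1: [0, -1, 19/2, 2, -4]
R3 ← R3 − R1: [0, 0, 3, 0, -1]
R4 ← R4 + (3/2)·R1: [0, -1, -5/2, 2, 0]
R4 ← R4 − R2: [0, 0, -12, 0, 4]
R5 ← R5 + (2)·R2: [0, 0, 15, 0, -5]
R4 ← R4 + (4)·R3: [0, 0, 0, 0, 0]
R5 ← R5 − (5)·R3: [0, 0, 0, 0, 0]
Echelon form has 3 nonzero rows, so rank(P) = 3.
Each nonzero row contributes one pivot column: 3 pivot columns.

3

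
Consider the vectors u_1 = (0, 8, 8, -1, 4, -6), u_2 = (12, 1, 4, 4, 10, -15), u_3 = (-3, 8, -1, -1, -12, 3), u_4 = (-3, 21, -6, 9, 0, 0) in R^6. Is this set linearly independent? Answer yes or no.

Form the matrix with these vectors as rows and row reduce.
Swap R1 ↔ R2
R3 ← R3 + (1/4)·R1: [0, 33/4, 0, 0, -19/2, -3/4]
R4 ← R4 + (1/4)·R1: [0, 85/4, -5, 10, 5/2, -15/4]
R3 ← R3 − (33/32)·R2: [0, 0, -33/4, 33/32, -109/8, 87/16]
R4 ← R4 − (85/32)·R2: [0, 0, -105/4, 405/32, -65/8, 195/16]
R4 ← R4 − (35/11)·R3: [0, 0, 0, 75/8, 775/22, -225/44]
4 nonzero rows, so the 4 vectors span a space of dimension 4.
Since 4 = 4, the vectors are linearly independent.

yes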